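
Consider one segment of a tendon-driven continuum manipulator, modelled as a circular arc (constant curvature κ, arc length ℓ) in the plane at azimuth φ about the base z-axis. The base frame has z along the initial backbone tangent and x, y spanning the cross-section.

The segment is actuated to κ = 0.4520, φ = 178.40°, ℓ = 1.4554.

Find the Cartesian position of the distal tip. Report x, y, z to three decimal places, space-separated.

θ = κ·ℓ = 0.4520 × 1.4554 = 0.65784 rad
ρ = (1 − cos θ)/κ = (1 − 0.79131)/0.4520 = 0.46169
z = sin θ / κ = 0.61141/0.4520 = 1.35268
x = ρ cos φ = 0.46169 × cos(178.40°) = -0.46151
y = ρ sin φ = 0.46169 × sin(178.40°) = 0.01289

-0.462 0.013 1.353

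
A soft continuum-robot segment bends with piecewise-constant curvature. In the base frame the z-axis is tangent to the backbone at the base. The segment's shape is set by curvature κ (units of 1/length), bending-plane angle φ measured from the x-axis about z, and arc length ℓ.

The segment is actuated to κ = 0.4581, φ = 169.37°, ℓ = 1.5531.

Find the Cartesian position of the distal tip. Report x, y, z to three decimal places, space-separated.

θ = κ·ℓ = 0.4581 × 1.5531 = 0.71148 rad
ρ = (1 − cos θ)/κ = (1 − 0.75740)/0.4581 = 0.52958
z = sin θ / κ = 0.65295/0.4581 = 1.42535
x = ρ cos φ = 0.52958 × cos(169.37°) = -0.52049
y = ρ sin φ = 0.52958 × sin(169.37°) = 0.09769

-0.520 0.098 1.425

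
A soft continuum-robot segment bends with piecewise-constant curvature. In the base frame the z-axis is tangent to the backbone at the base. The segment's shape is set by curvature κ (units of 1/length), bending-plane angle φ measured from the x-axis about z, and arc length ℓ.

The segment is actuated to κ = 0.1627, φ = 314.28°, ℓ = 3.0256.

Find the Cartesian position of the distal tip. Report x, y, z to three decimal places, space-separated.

0.510 -0.522 2.905

θ = κ·ℓ = 0.1627 × 3.0256 = 0.49227 rad
ρ = (1 − cos θ)/κ = (1 − 0.88126)/0.1627 = 0.72978
z = sin θ / κ = 0.47262/0.1627 = 2.90488
x = ρ cos φ = 0.72978 × cos(314.28°) = 0.50951
y = ρ sin φ = 0.72978 × sin(314.28°) = -0.52248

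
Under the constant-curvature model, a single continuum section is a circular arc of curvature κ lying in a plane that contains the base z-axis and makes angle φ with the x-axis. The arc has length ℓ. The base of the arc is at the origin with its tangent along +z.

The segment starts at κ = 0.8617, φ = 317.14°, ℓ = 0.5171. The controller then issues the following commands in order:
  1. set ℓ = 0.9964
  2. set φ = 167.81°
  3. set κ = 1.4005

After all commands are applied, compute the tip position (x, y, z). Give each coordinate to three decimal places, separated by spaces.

-0.576 0.124 0.703

initial: κ=0.8617, φ=317.14°, ℓ=0.5171
cmd 1: set ℓ=0.9964 → (κ,φ,ℓ)=(0.8617,317.14°,0.9964) → tip=(0.2948,-0.2735,0.8784)
cmd 2: set φ=167.81° → (κ,φ,ℓ)=(0.8617,167.81°,0.9964) → tip=(-0.3930,0.0849,0.8784)
cmd 3: set κ=1.4005 → (κ,φ,ℓ)=(1.4005,167.81°,0.9964) → tip=(-0.5762,0.1245,0.7031)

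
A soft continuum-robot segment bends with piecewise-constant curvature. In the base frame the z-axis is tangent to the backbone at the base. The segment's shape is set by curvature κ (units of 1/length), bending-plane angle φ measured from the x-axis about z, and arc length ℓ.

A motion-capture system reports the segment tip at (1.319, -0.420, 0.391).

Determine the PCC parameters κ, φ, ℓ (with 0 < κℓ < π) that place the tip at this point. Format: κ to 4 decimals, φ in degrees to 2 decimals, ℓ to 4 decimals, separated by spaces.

1.3381 342.34 1.9364

ρ = √(x²+y²) = √(1.319² + -0.420²) = 1.38425
φ = atan2(y, x) mod 360° = atan2(-0.420, 1.319) = 342.3373°
|p|² = ρ² + z² = 1.38425² + 0.391² = 2.06904
κ = 2ρ / |p|² = 2×1.38425 / 2.06904 = 1.33806
θ = 2·atan2(ρ, z) = 2·atan2(1.38425, 0.391) = 2.59101 rad
ℓ = θ/κ = 2.59101/1.33806 = 1.93639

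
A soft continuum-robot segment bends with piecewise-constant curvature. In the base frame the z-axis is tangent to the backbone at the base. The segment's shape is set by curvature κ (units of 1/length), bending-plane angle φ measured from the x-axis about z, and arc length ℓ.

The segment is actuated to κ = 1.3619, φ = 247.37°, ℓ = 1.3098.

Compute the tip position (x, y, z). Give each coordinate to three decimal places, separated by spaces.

-0.342 -0.821 0.718

θ = κ·ℓ = 1.3619 × 1.3098 = 1.78382 rad
ρ = (1 − cos θ)/κ = (1 − -0.21141)/1.3619 = 0.88950
z = sin θ / κ = 0.97740/1.3619 = 0.71767
x = ρ cos φ = 0.88950 × cos(247.37°) = -0.34226
y = ρ sin φ = 0.88950 × sin(247.37°) = -0.82102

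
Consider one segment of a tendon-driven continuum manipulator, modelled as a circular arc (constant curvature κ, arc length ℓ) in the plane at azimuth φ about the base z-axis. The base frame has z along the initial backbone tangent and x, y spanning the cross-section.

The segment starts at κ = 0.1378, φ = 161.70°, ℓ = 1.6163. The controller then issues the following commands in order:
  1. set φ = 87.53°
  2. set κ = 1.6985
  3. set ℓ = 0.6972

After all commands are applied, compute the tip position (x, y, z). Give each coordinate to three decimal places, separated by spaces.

initial: κ=0.1378, φ=161.70°, ℓ=1.6163
cmd 1: set φ=87.53° → (κ,φ,ℓ)=(0.1378,87.53°,1.6163) → tip=(0.0077,0.1791,1.6030)
cmd 2: set κ=1.6985 → (κ,φ,ℓ)=(1.6985,87.53°,1.6163) → tip=(0.0488,1.1308,0.2273)
cmd 3: set ℓ=0.6972 → (κ,φ,ℓ)=(1.6985,87.53°,0.6972) → tip=(0.0158,0.3664,0.5453)

0.016 0.366 0.545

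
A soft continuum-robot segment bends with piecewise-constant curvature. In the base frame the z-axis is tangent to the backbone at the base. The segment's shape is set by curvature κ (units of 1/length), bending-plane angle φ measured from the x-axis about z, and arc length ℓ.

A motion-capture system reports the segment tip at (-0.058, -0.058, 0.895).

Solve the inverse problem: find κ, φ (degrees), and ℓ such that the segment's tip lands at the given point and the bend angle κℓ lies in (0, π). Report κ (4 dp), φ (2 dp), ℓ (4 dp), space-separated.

0.2031 225.00 0.9000

ρ = √(x²+y²) = √(-0.058² + -0.058²) = 0.08202
φ = atan2(y, x) mod 360° = atan2(-0.058, -0.058) = 225.0000°
|p|² = ρ² + z² = 0.08202² + 0.895² = 0.80775
κ = 2ρ / |p|² = 2×0.08202 / 0.80775 = 0.20309
θ = 2·atan2(ρ, z) = 2·atan2(0.08202, 0.895) = 0.18278 rad
ℓ = θ/κ = 0.18278/0.20309 = 0.90000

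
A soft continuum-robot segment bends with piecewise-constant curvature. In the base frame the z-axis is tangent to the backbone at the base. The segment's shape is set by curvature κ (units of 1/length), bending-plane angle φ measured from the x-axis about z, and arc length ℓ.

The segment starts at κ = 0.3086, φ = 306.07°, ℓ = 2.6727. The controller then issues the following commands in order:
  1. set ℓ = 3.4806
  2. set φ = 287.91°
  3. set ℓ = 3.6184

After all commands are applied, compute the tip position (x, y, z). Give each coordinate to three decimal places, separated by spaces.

0.559 -1.731 2.912

initial: κ=0.3086, φ=306.07°, ℓ=2.6727
cmd 1: set ℓ=3.4806 → (κ,φ,ℓ)=(0.3086,306.07°,3.4806) → tip=(0.9988,-1.3711,2.8489)
cmd 2: set φ=287.91° → (κ,φ,ℓ)=(0.3086,287.91°,3.4806) → tip=(0.5217,-1.6141,2.8489)
cmd 3: set ℓ=3.6184 → (κ,φ,ℓ)=(0.3086,287.91°,3.6184) → tip=(0.5593,-1.7307,2.9120)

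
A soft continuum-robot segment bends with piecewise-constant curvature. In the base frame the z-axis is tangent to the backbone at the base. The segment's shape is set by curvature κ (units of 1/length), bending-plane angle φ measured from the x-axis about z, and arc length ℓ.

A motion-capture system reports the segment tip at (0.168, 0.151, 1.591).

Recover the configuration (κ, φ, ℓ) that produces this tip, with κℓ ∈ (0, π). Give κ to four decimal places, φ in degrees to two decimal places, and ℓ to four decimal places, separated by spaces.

0.1749 41.95 1.6123

ρ = √(x²+y²) = √(0.168² + 0.151²) = 0.22589
φ = atan2(y, x) mod 360° = atan2(0.151, 0.168) = 41.9495°
|p|² = ρ² + z² = 0.22589² + 1.591² = 2.58231
κ = 2ρ / |p|² = 2×0.22589 / 2.58231 = 0.17495
θ = 2·atan2(ρ, z) = 2·atan2(0.22589, 1.591) = 0.28207 rad
ℓ = θ/κ = 0.28207/0.17495 = 1.61230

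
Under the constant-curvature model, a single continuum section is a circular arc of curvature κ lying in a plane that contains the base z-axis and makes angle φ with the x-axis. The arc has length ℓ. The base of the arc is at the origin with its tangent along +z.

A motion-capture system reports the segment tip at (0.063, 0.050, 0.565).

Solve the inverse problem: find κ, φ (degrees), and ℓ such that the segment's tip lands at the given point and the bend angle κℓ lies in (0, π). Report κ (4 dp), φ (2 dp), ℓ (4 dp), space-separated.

ρ = √(x²+y²) = √(0.063² + 0.050²) = 0.08043
φ = atan2(y, x) mod 360° = atan2(0.050, 0.063) = 38.4373°
|p|² = ρ² + z² = 0.08043² + 0.565² = 0.32569
κ = 2ρ / |p|² = 2×0.08043 / 0.32569 = 0.49390
θ = 2·atan2(ρ, z) = 2·atan2(0.08043, 0.565) = 0.28281 rad
ℓ = θ/κ = 0.28281/0.49390 = 0.57260

0.4939 38.44 0.5726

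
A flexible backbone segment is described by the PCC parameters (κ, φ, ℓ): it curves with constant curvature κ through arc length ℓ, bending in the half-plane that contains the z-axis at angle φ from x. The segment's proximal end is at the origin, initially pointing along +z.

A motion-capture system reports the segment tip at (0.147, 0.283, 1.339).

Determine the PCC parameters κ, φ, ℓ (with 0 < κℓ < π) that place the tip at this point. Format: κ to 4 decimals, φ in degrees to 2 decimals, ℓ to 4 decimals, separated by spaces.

ρ = √(x²+y²) = √(0.147² + 0.283²) = 0.31890
φ = atan2(y, x) mod 360° = atan2(0.283, 0.147) = 62.5511°
|p|² = ρ² + z² = 0.31890² + 1.339² = 1.89462
κ = 2ρ / |p|² = 2×0.31890 / 1.89462 = 0.33664
θ = 2·atan2(ρ, z) = 2·atan2(0.31890, 1.339) = 0.46762 rad
ℓ = θ/κ = 0.46762/0.33664 = 1.38907

0.3366 62.55 1.3891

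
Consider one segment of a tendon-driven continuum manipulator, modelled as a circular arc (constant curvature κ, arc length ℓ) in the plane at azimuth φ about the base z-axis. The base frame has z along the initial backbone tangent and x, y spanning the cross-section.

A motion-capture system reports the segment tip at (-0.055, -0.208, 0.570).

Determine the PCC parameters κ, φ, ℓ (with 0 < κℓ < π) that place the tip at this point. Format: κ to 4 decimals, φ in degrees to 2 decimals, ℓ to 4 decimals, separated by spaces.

ρ = √(x²+y²) = √(-0.055² + -0.208²) = 0.21515
φ = atan2(y, x) mod 360° = atan2(-0.208, -0.055) = 255.1887°
|p|² = ρ² + z² = 0.21515² + 0.570² = 0.37119
κ = 2ρ / |p|² = 2×0.21515 / 0.37119 = 1.15924
θ = 2·atan2(ρ, z) = 2·atan2(0.21515, 0.570) = 0.72184 rad
ℓ = θ/κ = 0.72184/1.15924 = 0.62268

1.1592 255.19 0.6227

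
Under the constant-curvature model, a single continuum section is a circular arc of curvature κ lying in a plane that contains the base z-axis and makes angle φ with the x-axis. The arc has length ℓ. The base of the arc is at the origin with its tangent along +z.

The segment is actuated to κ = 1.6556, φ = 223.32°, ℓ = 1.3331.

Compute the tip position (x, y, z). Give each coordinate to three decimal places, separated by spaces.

θ = κ·ℓ = 1.6556 × 1.3331 = 2.20708 rad
ρ = (1 − cos θ)/κ = (1 − -0.59421)/1.6556 = 0.96292
z = sin θ / κ = 0.80431/1.6556 = 0.48581
x = ρ cos φ = 0.96292 × cos(223.32°) = -0.70056
y = ρ sin φ = 0.96292 × sin(223.32°) = -0.66063

-0.701 -0.661 0.486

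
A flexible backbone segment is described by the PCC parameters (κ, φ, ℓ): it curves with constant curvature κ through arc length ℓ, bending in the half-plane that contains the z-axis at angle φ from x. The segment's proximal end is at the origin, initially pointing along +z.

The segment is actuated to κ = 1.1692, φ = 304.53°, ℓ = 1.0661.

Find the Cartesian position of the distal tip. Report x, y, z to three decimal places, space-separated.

0.330 -0.480 0.811

θ = κ·ℓ = 1.1692 × 1.0661 = 1.24648 rad
ρ = (1 − cos θ)/κ = (1 − 0.31866)/1.1692 = 0.58274
z = sin θ / κ = 0.94787/1.1692 = 0.81070
x = ρ cos φ = 0.58274 × cos(304.53°) = 0.33032
y = ρ sin φ = 0.58274 × sin(304.53°) = -0.48008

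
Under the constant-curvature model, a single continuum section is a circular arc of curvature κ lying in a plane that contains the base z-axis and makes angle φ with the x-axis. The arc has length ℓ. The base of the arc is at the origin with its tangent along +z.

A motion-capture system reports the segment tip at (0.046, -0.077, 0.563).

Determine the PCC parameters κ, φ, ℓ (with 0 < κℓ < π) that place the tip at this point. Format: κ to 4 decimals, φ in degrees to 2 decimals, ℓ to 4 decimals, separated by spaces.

ρ = √(x²+y²) = √(0.046² + -0.077²) = 0.08969
φ = atan2(y, x) mod 360° = atan2(-0.077, 0.046) = 300.8542°
|p|² = ρ² + z² = 0.08969² + 0.563² = 0.32501
κ = 2ρ / |p|² = 2×0.08969 / 0.32501 = 0.55194
θ = 2·atan2(ρ, z) = 2·atan2(0.08969, 0.563) = 0.31597 rad
ℓ = θ/κ = 0.31597/0.55194 = 0.57248

0.5519 300.85 0.5725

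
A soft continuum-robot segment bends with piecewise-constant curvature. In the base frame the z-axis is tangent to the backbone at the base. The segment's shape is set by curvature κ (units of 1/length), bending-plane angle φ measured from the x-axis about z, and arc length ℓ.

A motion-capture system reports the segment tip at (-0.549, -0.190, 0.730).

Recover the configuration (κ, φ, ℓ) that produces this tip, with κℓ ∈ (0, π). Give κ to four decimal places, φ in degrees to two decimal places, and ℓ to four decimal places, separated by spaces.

ρ = √(x²+y²) = √(-0.549² + -0.190²) = 0.58095
φ = atan2(y, x) mod 360° = atan2(-0.190, -0.549) = 199.0899°
|p|² = ρ² + z² = 0.58095² + 0.730² = 0.87040
κ = 2ρ / |p|² = 2×0.58095 / 0.87040 = 1.33490
θ = 2·atan2(ρ, z) = 2·atan2(0.58095, 0.730) = 1.34437 rad
ℓ = θ/κ = 1.34437/1.33490 = 1.00710

1.3349 199.09 1.0071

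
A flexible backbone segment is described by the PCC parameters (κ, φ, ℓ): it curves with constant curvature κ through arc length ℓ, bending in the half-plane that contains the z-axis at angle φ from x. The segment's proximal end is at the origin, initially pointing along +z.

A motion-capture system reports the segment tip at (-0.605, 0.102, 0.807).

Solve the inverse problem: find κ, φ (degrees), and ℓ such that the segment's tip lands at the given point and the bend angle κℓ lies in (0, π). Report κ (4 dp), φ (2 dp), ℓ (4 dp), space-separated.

ρ = √(x²+y²) = √(-0.605² + 0.102²) = 0.61354
φ = atan2(y, x) mod 360° = atan2(0.102, -0.605) = 170.4302°
|p|² = ρ² + z² = 0.61354² + 0.807² = 1.02768
κ = 2ρ / |p|² = 2×0.61354 / 1.02768 = 1.19403
θ = 2·atan2(ρ, z) = 2·atan2(0.61354, 0.807) = 1.30008 rad
ℓ = θ/κ = 1.30008/1.19403 = 1.08882

1.1940 170.43 1.0888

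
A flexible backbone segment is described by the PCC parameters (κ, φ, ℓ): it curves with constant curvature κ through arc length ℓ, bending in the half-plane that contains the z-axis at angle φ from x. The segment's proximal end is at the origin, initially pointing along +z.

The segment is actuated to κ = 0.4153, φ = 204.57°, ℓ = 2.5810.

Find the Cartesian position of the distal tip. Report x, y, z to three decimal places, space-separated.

θ = κ·ℓ = 0.4153 × 2.5810 = 1.07189 rad
ρ = (1 − cos θ)/κ = (1 − 0.47847)/0.4153 = 1.25580
z = sin θ / κ = 0.87811/0.4153 = 2.11439
x = ρ cos φ = 1.25580 × cos(204.57°) = -1.14209
y = ρ sin φ = 1.25580 × sin(204.57°) = -0.52217

-1.142 -0.522 2.114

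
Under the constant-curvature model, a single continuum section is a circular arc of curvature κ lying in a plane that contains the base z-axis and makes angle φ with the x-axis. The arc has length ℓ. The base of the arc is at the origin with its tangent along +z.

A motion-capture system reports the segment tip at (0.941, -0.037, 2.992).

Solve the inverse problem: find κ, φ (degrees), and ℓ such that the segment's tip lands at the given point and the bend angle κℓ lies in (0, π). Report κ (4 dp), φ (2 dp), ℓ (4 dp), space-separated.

0.1914 357.75 3.1858

ρ = √(x²+y²) = √(0.941² + -0.037²) = 0.94173
φ = atan2(y, x) mod 360° = atan2(-0.037, 0.941) = 357.7483°
|p|² = ρ² + z² = 0.94173² + 2.992² = 9.83891
κ = 2ρ / |p|² = 2×0.94173 / 9.83891 = 0.19143
θ = 2·atan2(ρ, z) = 2·atan2(0.94173, 2.992) = 0.60986 rad
ℓ = θ/κ = 0.60986/0.19143 = 3.18585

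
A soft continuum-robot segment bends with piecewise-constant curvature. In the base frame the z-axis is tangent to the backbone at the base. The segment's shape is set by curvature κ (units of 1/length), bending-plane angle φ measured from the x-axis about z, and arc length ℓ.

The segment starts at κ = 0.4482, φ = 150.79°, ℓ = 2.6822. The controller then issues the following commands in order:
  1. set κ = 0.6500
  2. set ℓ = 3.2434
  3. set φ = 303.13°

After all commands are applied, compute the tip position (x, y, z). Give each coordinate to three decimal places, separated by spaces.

initial: κ=0.4482, φ=150.79°, ℓ=2.6822
cmd 1: set κ=0.6500 → (κ,φ,ℓ)=(0.6500,150.79°,2.6822) → tip=(-1.5735,0.8798,1.5156)
cmd 2: set ℓ=3.2434 → (κ,φ,ℓ)=(0.6500,150.79°,3.2434) → tip=(-2.0302,1.1351,1.3216)
cmd 3: set φ=303.13° → (κ,φ,ℓ)=(0.6500,303.13°,3.2434) → tip=(1.2713,-1.9479,1.3216)

1.271 -1.948 1.322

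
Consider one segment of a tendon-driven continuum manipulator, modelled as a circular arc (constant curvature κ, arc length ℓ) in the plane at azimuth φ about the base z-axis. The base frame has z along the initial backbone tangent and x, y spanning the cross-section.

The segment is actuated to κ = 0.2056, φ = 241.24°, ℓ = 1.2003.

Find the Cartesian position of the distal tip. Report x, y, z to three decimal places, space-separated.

θ = κ·ℓ = 0.2056 × 1.2003 = 0.24678 rad
ρ = (1 − cos θ)/κ = (1 − 0.96970)/0.2056 = 0.14736
z = sin θ / κ = 0.24428/0.2056 = 1.18815
x = ρ cos φ = 0.14736 × cos(241.24°) = -0.07090
y = ρ sin φ = 0.14736 × sin(241.24°) = -0.12918

-0.071 -0.129 1.188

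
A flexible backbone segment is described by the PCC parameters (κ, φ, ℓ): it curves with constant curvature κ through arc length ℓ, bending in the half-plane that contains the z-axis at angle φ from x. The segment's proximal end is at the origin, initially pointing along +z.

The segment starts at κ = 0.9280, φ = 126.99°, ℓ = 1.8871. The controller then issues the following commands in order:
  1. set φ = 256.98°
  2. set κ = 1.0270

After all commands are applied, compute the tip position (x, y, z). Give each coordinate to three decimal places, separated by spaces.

-0.298 -1.289 0.909

initial: κ=0.9280, φ=126.99°, ℓ=1.8871
cmd 1: set φ=256.98° → (κ,φ,ℓ)=(0.9280,256.98°,1.8871) → tip=(-0.2863,-1.2383,1.0601)
cmd 2: set κ=1.0270 → (κ,φ,ℓ)=(1.0270,256.98°,1.8871) → tip=(-0.2981,-1.2893,0.9088)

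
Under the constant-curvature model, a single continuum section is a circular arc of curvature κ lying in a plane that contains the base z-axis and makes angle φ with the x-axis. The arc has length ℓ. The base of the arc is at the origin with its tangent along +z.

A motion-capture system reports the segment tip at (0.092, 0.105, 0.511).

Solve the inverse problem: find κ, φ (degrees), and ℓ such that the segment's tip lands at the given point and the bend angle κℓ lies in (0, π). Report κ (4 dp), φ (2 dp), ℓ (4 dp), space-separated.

ρ = √(x²+y²) = √(0.092² + 0.105²) = 0.13960
φ = atan2(y, x) mod 360° = atan2(0.105, 0.092) = 48.7755°
|p|² = ρ² + z² = 0.13960² + 0.511² = 0.28061
κ = 2ρ / |p|² = 2×0.13960 / 0.28061 = 0.99500
θ = 2·atan2(ρ, z) = 2·atan2(0.13960, 0.511) = 0.53338 rad
ℓ = θ/κ = 0.53338/0.99500 = 0.53606

0.9950 48.78 0.5361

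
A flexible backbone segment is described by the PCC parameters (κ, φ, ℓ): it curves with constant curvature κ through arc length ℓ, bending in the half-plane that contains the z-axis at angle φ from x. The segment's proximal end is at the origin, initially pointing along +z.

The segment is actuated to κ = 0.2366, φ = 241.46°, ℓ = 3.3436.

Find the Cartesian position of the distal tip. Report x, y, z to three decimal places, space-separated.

-0.600 -1.102 3.006

θ = κ·ℓ = 0.2366 × 3.3436 = 0.79110 rad
ρ = (1 − cos θ)/κ = (1 − 0.70307)/0.2366 = 1.25500
z = sin θ / κ = 0.71112/0.2366 = 3.00560
x = ρ cos φ = 1.25500 × cos(241.46°) = -0.59961
y = ρ sin φ = 1.25500 × sin(241.46°) = -1.10250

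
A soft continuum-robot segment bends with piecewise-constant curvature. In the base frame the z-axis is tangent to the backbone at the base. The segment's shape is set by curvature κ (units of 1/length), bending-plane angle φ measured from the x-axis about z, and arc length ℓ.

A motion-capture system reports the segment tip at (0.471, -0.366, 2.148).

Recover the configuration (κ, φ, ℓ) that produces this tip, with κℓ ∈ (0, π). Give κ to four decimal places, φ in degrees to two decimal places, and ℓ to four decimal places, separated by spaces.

0.2400 322.15 2.2568

ρ = √(x²+y²) = √(0.471² + -0.366²) = 0.59649
φ = atan2(y, x) mod 360° = atan2(-0.366, 0.471) = 322.1503°
|p|² = ρ² + z² = 0.59649² + 2.148² = 4.96970
κ = 2ρ / |p|² = 2×0.59649 / 4.96970 = 0.24005
θ = 2·atan2(ρ, z) = 2·atan2(0.59649, 2.148) = 0.54174 rad
ℓ = θ/κ = 0.54174/0.24005 = 2.25678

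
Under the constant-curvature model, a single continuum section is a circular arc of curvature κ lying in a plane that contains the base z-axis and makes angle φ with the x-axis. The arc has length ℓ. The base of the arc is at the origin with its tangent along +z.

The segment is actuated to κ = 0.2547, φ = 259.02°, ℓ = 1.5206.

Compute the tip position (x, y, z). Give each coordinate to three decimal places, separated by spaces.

-0.055 -0.285 1.483

θ = κ·ℓ = 0.2547 × 1.5206 = 0.38730 rad
ρ = (1 − cos θ)/κ = (1 − 0.92593)/0.2547 = 0.29080
z = sin θ / κ = 0.37769/0.2547 = 1.48287
x = ρ cos φ = 0.29080 × cos(259.02°) = -0.05539
y = ρ sin φ = 0.29080 × sin(259.02°) = -0.28548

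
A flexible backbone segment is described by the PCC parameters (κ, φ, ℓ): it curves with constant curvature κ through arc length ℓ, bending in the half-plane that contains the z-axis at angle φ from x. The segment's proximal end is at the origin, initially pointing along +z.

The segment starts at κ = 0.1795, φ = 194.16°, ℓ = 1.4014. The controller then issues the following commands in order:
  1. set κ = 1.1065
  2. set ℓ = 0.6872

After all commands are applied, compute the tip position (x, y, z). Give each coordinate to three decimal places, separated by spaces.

initial: κ=0.1795, φ=194.16°, ℓ=1.4014
cmd 1: set κ=1.1065 → (κ,φ,ℓ)=(1.1065,194.16°,1.4014) → tip=(-0.8586,-0.2166,0.9036)
cmd 2: set ℓ=0.6872 → (κ,φ,ℓ)=(1.1065,194.16°,0.6872) → tip=(-0.2414,-0.0609,0.6229)

-0.241 -0.061 0.623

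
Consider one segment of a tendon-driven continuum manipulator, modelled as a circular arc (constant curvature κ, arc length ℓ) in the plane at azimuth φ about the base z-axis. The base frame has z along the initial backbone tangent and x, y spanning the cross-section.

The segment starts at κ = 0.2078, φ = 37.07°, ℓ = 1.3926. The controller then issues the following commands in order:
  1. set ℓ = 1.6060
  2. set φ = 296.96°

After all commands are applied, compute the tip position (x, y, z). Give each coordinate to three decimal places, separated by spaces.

initial: κ=0.2078, φ=37.07°, ℓ=1.3926
cmd 1: set ℓ=1.6060 → (κ,φ,ℓ)=(0.2078,37.07°,1.6060) → tip=(0.2118,0.1600,1.5764)
cmd 2: set φ=296.96° → (κ,φ,ℓ)=(0.2078,296.96°,1.6060) → tip=(0.1204,-0.2367,1.5764)

0.120 -0.237 1.576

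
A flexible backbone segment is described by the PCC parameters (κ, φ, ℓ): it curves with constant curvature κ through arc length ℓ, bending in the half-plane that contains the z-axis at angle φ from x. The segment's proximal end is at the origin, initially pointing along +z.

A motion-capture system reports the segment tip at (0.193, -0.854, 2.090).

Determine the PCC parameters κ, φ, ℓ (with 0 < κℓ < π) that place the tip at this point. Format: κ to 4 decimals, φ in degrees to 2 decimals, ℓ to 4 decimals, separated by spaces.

0.3410 282.73 2.3265

ρ = √(x²+y²) = √(0.193² + -0.854²) = 0.87554
φ = atan2(y, x) mod 360° = atan2(-0.854, 0.193) = 282.7347°
|p|² = ρ² + z² = 0.87554² + 2.090² = 5.13466
κ = 2ρ / |p|² = 2×0.87554 / 5.13466 = 0.34103
θ = 2·atan2(ρ, z) = 2·atan2(0.87554, 2.090) = 0.79341 rad
ℓ = θ/κ = 0.79341/0.34103 = 2.32652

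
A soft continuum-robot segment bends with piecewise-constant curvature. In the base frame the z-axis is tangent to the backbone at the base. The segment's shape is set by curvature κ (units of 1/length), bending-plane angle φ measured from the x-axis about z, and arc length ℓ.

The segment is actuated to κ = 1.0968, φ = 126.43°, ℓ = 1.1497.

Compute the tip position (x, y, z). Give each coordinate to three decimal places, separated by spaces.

θ = κ·ℓ = 1.0968 × 1.1497 = 1.26099 rad
ρ = (1 − cos θ)/κ = (1 − 0.30487)/1.0968 = 0.63378
z = sin θ / κ = 0.95239/1.0968 = 0.86834
x = ρ cos φ = 0.63378 × cos(126.43°) = -0.37636
y = ρ sin φ = 0.63378 × sin(126.43°) = 0.50993

-0.376 0.510 0.868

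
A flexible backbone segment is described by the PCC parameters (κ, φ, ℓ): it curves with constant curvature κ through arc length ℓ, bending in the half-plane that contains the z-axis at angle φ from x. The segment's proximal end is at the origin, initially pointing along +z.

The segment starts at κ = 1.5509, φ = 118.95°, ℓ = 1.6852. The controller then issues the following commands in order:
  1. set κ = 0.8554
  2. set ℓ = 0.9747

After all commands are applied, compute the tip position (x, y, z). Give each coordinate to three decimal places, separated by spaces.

initial: κ=1.5509, φ=118.95°, ℓ=1.6852
cmd 1: set κ=0.8554 → (κ,φ,ℓ)=(0.8554,118.95°,1.6852) → tip=(-0.4929,0.8911,1.1593)
cmd 2: set ℓ=0.9747 → (κ,φ,ℓ)=(0.8554,118.95°,0.9747) → tip=(-0.1856,0.3354,0.8656)

-0.186 0.335 0.866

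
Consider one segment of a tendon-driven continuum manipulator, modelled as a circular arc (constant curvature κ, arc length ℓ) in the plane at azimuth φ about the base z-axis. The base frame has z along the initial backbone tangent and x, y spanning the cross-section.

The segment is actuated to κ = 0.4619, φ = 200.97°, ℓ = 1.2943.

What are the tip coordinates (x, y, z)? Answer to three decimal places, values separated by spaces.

-0.351 -0.134 1.219

θ = κ·ℓ = 0.4619 × 1.2943 = 0.59784 rad
ρ = (1 − cos θ)/κ = (1 − 0.82655)/0.4619 = 0.37550
z = sin θ / κ = 0.56286/0.4619 = 1.21857
x = ρ cos φ = 0.37550 × cos(200.97°) = -0.35063
y = ρ sin φ = 0.37550 × sin(200.97°) = -0.13438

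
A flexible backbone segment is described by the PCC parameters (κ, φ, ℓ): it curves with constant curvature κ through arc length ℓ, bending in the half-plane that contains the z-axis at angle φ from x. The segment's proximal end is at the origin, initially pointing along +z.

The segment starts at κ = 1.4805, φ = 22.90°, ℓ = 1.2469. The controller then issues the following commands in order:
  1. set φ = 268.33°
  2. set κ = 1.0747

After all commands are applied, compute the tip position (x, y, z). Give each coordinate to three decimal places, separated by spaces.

-0.021 -0.717 0.906

initial: κ=1.4805, φ=22.90°, ℓ=1.2469
cmd 1: set φ=268.33° → (κ,φ,ℓ)=(1.4805,268.33°,1.2469) → tip=(-0.0250,-0.8587,0.6500)
cmd 2: set κ=1.0747 → (κ,φ,ℓ)=(1.0747,268.33°,1.2469) → tip=(-0.0209,-0.7174,0.9058)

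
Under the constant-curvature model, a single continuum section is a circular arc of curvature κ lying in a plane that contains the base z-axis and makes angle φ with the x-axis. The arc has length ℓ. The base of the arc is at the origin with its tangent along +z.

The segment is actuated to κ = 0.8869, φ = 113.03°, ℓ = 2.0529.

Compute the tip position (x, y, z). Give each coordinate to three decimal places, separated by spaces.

-0.550 1.294 1.092

θ = κ·ℓ = 0.8869 × 2.0529 = 1.82072 rad
ρ = (1 − cos θ)/κ = (1 − -0.24733)/0.8869 = 1.40639
z = sin θ / κ = 0.96893/0.8869 = 1.09249
x = ρ cos φ = 1.40639 × cos(113.03°) = -0.55020
y = ρ sin φ = 1.40639 × sin(113.03°) = 1.29430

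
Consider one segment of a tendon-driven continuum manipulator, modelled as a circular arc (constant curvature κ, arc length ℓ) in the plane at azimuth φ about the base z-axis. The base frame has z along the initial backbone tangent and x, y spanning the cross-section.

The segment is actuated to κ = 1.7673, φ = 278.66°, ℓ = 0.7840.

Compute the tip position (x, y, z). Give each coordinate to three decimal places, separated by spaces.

0.070 -0.456 0.556

θ = κ·ℓ = 1.7673 × 0.7840 = 1.38556 rad
ρ = (1 − cos θ)/κ = (1 − 0.18418)/1.7673 = 0.46162
z = sin θ / κ = 0.98289/1.7673 = 0.55616
x = ρ cos φ = 0.46162 × cos(278.66°) = 0.06951
y = ρ sin φ = 0.46162 × sin(278.66°) = -0.45636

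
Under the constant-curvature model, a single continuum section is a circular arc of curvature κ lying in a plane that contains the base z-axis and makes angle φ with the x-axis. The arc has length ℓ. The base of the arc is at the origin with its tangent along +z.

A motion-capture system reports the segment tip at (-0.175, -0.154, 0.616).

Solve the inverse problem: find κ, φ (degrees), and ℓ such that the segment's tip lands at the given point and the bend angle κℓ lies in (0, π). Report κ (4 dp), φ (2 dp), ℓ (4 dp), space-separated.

1.0747 221.35 0.6732

ρ = √(x²+y²) = √(-0.175² + -0.154²) = 0.23311
φ = atan2(y, x) mod 360° = atan2(-0.154, -0.175) = 221.3478°
|p|² = ρ² + z² = 0.23311² + 0.616² = 0.43380
κ = 2ρ / |p|² = 2×0.23311 / 0.43380 = 1.07475
θ = 2·atan2(ρ, z) = 2·atan2(0.23311, 0.616) = 0.72355 rad
ℓ = θ/κ = 0.72355/1.07475 = 0.67322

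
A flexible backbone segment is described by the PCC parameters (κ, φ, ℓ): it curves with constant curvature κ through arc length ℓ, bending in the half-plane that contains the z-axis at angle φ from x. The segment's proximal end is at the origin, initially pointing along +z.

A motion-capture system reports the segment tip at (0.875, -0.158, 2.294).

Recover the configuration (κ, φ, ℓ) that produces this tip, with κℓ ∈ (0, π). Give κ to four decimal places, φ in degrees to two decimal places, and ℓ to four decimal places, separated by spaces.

0.2938 349.76 2.5173

ρ = √(x²+y²) = √(0.875² + -0.158²) = 0.88915
φ = atan2(y, x) mod 360° = atan2(-0.158, 0.875) = 349.7643°
|p|² = ρ² + z² = 0.88915² + 2.294² = 6.05302
κ = 2ρ / |p|² = 2×0.88915 / 6.05302 = 0.29379
θ = 2·atan2(ρ, z) = 2·atan2(0.88915, 2.294) = 0.73954 rad
ℓ = θ/κ = 0.73954/0.29379 = 2.51726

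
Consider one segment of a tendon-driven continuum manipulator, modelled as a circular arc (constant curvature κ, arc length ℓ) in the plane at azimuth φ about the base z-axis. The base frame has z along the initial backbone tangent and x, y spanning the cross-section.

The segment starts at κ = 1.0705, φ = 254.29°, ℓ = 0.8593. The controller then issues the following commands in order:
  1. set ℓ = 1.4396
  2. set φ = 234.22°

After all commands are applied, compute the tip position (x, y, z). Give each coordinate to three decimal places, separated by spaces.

initial: κ=1.0705, φ=254.29°, ℓ=0.8593
cmd 1: set ℓ=1.4396 → (κ,φ,ℓ)=(1.0705,254.29°,1.4396) → tip=(-0.2454,-0.8725,0.9337)
cmd 2: set φ=234.22° → (κ,φ,ℓ)=(1.0705,234.22°,1.4396) → tip=(-0.5299,-0.7353,0.9337)

-0.530 -0.735 0.934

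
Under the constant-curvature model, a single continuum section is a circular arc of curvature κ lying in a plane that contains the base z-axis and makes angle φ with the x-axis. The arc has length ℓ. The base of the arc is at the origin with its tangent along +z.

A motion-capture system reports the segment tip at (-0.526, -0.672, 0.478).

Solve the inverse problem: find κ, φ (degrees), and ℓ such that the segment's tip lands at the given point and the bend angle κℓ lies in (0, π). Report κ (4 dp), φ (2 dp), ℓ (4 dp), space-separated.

ρ = √(x²+y²) = √(-0.526² + -0.672²) = 0.85338
φ = atan2(y, x) mod 360° = atan2(-0.672, -0.526) = 231.9484°
|p|² = ρ² + z² = 0.85338² + 0.478² = 0.95674
κ = 2ρ / |p|² = 2×0.85338 / 0.95674 = 1.78393
θ = 2·atan2(ρ, z) = 2·atan2(0.85338, 0.478) = 2.12043 rad
ℓ = θ/κ = 2.12043/1.78393 = 1.18863

1.7839 231.95 1.1886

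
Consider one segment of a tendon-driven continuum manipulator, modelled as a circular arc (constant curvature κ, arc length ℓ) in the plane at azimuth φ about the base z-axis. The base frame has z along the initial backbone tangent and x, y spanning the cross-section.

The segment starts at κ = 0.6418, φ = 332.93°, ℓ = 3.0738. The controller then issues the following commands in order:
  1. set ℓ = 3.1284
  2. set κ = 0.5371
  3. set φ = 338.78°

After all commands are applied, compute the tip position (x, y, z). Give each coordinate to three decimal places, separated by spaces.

initial: κ=0.6418, φ=332.93°, ℓ=3.0738
cmd 1: set ℓ=3.1284 → (κ,φ,ℓ)=(0.6418,332.93°,3.1284) → tip=(1.9746,-1.0092,1.4117)
cmd 2: set κ=0.5371 → (κ,φ,ℓ)=(0.5371,332.93°,3.1284) → tip=(1.8390,-0.9399,1.8507)
cmd 3: set φ=338.78° → (κ,φ,ℓ)=(0.5371,338.78°,3.1284) → tip=(1.9252,-0.7475,1.8507)

1.925 -0.748 1.851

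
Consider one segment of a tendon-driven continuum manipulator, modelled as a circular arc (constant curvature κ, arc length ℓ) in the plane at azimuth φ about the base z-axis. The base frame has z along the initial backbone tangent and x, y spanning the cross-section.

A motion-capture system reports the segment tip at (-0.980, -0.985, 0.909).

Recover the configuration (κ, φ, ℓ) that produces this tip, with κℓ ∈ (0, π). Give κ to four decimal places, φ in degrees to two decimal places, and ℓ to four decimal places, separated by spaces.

1.0080 225.15 1.9672

ρ = √(x²+y²) = √(-0.980² + -0.985²) = 1.38947
φ = atan2(y, x) mod 360° = atan2(-0.985, -0.980) = 225.1458°
|p|² = ρ² + z² = 1.38947² + 0.909² = 2.75691
κ = 2ρ / |p|² = 2×1.38947 / 2.75691 = 1.00799
θ = 2·atan2(ρ, z) = 2·atan2(1.38947, 0.909) = 1.98294 rad
ℓ = θ/κ = 1.98294/1.00799 = 1.96722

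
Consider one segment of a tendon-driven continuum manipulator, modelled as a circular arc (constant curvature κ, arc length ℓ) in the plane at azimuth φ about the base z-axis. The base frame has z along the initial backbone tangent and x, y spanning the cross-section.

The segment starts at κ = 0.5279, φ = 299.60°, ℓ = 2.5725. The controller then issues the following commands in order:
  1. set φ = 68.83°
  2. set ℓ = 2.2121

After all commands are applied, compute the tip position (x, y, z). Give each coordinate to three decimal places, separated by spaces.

0.416 1.074 1.743

initial: κ=0.5279, φ=299.60°, ℓ=2.5725
cmd 1: set φ=68.83° → (κ,φ,ℓ)=(0.5279,68.83°,2.5725) → tip=(0.5396,1.3934,1.8516)
cmd 2: set ℓ=2.2121 → (κ,φ,ℓ)=(0.5279,68.83°,2.2121) → tip=(0.4158,1.0736,1.7425)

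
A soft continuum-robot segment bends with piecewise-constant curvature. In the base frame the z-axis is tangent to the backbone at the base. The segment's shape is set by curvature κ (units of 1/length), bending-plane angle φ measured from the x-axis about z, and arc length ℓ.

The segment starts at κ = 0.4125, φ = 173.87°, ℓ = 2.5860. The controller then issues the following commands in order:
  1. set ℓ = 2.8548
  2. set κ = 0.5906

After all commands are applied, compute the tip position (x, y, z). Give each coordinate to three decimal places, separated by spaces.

-1.877 0.202 1.682

initial: κ=0.4125, φ=173.87°, ℓ=2.5860
cmd 1: set ℓ=2.8548 → (κ,φ,ℓ)=(0.4125,173.87°,2.8548) → tip=(-1.4869,0.1597,2.2393)
cmd 2: set κ=0.5906 → (κ,φ,ℓ)=(0.5906,173.87°,2.8548) → tip=(-1.8771,0.2016,1.6820)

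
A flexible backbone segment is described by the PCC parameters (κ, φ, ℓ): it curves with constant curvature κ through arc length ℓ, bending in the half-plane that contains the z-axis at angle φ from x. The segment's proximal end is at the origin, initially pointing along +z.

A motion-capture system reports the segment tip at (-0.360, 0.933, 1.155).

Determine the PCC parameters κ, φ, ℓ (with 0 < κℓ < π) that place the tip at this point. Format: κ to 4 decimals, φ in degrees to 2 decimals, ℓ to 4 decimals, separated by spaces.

ρ = √(x²+y²) = √(-0.360² + 0.933²) = 1.00004
φ = atan2(y, x) mod 360° = atan2(0.933, -0.360) = 111.0992°
|p|² = ρ² + z² = 1.00004² + 1.155² = 2.33411
κ = 2ρ / |p|² = 2×1.00004 / 2.33411 = 0.85689
θ = 2·atan2(ρ, z) = 2·atan2(1.00004, 1.155) = 1.42724 rad
ℓ = θ/κ = 1.42724/0.85689 = 1.66559

0.8569 111.10 1.6656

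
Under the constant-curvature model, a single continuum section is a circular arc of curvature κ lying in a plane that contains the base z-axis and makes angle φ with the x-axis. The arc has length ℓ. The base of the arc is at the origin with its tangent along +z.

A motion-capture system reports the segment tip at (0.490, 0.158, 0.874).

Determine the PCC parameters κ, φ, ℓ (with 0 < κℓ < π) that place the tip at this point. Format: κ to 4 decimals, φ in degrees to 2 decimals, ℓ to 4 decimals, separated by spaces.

ρ = √(x²+y²) = √(0.490² + 0.158²) = 0.51484
φ = atan2(y, x) mod 360° = atan2(0.158, 0.490) = 17.8719°
|p|² = ρ² + z² = 0.51484² + 0.874² = 1.02894
κ = 2ρ / |p|² = 2×0.51484 / 1.02894 = 1.00073
θ = 2·atan2(ρ, z) = 2·atan2(0.51484, 0.874) = 1.06468 rad
ℓ = θ/κ = 1.06468/1.00073 = 1.06391

1.0007 17.87 1.0639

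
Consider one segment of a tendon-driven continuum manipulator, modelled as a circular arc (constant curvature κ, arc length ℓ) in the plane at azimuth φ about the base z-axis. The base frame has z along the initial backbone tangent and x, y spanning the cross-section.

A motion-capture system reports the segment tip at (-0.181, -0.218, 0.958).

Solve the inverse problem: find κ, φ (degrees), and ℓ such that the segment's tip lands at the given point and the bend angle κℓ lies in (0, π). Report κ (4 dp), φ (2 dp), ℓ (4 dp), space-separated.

0.5678 230.30 1.0129

ρ = √(x²+y²) = √(-0.181² + -0.218²) = 0.28335
φ = atan2(y, x) mod 360° = atan2(-0.218, -0.181) = 230.2980°
|p|² = ρ² + z² = 0.28335² + 0.958² = 0.99805
κ = 2ρ / |p|² = 2×0.28335 / 0.99805 = 0.56780
θ = 2·atan2(ρ, z) = 2·atan2(0.28335, 0.958) = 0.57514 rad
ℓ = θ/κ = 0.57514/0.56780 = 1.01293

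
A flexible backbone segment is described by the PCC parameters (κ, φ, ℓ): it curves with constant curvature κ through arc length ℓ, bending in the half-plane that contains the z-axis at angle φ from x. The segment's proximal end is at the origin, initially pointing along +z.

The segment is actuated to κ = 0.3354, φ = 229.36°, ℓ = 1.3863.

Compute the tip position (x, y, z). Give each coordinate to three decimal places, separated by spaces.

-0.206 -0.240 1.337

θ = κ·ℓ = 0.3354 × 1.3863 = 0.46497 rad
ρ = (1 − cos θ)/κ = (1 − 0.89384)/0.3354 = 0.31653
z = sin θ / κ = 0.44839/0.3354 = 1.33689
x = ρ cos φ = 0.31653 × cos(229.36°) = -0.20615
y = ρ sin φ = 0.31653 × sin(229.36°) = -0.24019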